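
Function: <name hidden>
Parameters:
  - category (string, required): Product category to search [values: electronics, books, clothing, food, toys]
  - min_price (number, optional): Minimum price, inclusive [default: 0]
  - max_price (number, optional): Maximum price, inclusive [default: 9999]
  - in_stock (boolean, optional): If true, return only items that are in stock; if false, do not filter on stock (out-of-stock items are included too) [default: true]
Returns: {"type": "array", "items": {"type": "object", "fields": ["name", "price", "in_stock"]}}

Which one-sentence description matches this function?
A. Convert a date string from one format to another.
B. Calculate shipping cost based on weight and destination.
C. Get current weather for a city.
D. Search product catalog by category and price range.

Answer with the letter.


Parameters category, min_price, max_price, in_stock and return "array" fit: Search product catalog by category and price range.
D


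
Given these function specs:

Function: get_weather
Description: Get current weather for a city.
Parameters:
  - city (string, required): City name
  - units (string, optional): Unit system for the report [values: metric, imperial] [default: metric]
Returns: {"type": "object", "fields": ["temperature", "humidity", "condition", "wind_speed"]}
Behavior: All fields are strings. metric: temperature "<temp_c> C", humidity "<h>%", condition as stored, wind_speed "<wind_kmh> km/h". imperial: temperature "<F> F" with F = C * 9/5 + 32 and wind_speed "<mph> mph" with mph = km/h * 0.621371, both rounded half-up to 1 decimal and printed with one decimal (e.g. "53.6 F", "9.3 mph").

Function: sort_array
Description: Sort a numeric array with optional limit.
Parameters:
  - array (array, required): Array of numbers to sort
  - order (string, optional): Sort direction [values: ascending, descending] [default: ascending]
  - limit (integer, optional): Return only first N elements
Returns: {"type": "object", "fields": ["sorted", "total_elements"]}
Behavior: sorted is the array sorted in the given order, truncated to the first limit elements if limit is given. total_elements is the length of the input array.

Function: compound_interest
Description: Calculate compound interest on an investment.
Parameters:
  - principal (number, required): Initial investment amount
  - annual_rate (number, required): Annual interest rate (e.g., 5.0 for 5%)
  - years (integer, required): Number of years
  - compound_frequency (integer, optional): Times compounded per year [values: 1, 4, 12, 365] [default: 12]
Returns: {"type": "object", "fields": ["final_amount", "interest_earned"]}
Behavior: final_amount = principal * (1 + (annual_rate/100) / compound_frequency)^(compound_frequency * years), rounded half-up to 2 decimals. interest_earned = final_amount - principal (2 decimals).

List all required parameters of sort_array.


Parameters of sort_array and their required/optional flag:
  array: required
  order: optional
  limit: optional
array


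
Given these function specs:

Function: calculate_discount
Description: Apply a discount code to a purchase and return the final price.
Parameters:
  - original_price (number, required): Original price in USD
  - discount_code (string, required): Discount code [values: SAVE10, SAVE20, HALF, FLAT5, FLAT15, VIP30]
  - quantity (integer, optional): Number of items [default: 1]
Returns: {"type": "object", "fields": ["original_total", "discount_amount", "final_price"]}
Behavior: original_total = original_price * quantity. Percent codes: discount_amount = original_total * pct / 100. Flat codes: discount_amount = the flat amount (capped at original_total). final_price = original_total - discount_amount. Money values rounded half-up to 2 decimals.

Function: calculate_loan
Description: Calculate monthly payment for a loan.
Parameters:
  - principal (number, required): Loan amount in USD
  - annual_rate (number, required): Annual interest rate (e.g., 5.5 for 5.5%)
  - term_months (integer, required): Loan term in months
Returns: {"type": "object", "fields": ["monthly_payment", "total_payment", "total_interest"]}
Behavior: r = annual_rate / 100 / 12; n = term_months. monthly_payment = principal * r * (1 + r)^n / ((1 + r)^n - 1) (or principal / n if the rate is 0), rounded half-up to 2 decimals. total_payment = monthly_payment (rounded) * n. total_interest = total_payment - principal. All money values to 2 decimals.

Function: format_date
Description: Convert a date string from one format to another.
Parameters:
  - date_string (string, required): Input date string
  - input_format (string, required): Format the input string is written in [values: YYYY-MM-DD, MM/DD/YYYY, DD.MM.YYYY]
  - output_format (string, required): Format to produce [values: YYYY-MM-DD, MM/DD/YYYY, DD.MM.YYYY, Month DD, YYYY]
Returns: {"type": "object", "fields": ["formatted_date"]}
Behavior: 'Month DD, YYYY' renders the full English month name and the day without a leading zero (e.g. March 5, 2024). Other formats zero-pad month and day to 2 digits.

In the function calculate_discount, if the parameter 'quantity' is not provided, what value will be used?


The calculate_discount spec declares:
  - quantity (integer, optional): Number of items [default: 1]
Default:
1


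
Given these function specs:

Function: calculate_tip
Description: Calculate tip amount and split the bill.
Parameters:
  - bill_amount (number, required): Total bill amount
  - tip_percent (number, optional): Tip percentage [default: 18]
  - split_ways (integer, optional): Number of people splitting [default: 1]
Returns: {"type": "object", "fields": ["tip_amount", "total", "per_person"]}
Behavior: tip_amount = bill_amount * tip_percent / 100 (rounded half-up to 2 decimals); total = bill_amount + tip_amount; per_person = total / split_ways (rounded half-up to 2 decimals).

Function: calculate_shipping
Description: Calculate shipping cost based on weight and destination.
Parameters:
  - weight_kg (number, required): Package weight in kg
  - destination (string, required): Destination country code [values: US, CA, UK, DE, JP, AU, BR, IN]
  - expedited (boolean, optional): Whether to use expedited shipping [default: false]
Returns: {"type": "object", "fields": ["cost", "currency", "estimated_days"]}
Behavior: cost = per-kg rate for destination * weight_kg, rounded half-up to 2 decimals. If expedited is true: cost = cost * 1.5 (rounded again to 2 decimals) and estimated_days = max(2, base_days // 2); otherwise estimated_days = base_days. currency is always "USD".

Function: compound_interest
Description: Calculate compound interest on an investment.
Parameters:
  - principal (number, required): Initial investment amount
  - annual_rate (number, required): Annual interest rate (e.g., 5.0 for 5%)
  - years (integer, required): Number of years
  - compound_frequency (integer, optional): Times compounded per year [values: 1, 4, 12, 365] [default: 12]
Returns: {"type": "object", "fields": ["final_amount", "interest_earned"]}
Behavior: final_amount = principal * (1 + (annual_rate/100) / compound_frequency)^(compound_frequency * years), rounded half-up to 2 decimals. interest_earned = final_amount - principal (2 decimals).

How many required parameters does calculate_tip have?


Parameters of calculate_tip: bill_amount (required), tip_percent (optional), split_ways (optional)
Required count:
1


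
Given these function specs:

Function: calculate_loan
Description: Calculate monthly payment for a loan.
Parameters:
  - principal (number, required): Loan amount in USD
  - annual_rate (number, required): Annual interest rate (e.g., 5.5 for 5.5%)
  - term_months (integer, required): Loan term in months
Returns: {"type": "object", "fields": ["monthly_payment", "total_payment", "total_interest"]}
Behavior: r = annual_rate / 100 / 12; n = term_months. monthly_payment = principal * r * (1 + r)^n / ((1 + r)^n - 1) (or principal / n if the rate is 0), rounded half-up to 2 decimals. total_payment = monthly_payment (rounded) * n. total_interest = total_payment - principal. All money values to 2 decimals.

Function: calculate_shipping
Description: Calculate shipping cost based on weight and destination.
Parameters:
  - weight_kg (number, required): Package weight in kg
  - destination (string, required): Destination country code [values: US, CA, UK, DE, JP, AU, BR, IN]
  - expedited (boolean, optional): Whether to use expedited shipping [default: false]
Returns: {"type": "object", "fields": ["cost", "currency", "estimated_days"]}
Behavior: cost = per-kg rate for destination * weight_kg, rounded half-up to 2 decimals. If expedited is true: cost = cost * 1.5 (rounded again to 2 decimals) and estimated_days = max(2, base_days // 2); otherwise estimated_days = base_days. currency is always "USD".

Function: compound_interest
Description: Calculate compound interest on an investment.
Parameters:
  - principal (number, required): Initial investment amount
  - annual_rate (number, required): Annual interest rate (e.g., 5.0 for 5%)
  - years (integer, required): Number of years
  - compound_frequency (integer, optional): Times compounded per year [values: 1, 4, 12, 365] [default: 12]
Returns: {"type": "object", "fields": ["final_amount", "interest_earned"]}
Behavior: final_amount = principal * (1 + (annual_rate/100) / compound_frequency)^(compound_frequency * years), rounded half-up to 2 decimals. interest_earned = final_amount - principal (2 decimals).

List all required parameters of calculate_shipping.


Parameters of calculate_shipping and their required/optional flag:
  weight_kg: required
  destination: required
  expedited: optional
destination, weight_kg


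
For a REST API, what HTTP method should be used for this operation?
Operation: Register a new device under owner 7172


GET = read, POST = create, PUT = update/replace, DELETE = remove
This operation is a create.
POST


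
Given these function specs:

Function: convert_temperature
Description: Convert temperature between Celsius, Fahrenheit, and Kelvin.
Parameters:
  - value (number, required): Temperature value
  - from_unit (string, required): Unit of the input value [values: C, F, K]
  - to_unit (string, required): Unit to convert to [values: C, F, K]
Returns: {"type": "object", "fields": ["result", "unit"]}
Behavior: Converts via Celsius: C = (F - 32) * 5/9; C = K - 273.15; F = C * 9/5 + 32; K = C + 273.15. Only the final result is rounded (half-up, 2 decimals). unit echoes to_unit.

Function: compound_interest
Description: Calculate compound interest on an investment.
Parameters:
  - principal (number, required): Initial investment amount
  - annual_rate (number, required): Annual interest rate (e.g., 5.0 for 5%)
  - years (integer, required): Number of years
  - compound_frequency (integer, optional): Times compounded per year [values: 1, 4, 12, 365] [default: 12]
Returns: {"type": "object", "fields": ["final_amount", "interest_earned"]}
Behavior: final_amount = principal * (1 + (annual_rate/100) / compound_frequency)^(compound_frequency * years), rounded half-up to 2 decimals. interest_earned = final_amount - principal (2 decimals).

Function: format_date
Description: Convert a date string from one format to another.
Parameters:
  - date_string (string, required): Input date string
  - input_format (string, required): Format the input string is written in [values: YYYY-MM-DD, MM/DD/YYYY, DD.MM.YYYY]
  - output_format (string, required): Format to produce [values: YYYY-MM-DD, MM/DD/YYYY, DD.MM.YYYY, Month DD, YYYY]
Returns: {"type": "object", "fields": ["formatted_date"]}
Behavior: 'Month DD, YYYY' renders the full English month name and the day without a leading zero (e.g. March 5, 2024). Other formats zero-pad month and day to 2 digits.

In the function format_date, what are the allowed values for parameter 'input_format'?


The format_date spec declares:
  - input_format (string, required): Format the input string is written in [values: YYYY-MM-DD, MM/DD/YYYY, DD.MM.YYYY]
Allowed values:
YYYY-MM-DD, MM/DD/YYYY, DD.MM.YYYY


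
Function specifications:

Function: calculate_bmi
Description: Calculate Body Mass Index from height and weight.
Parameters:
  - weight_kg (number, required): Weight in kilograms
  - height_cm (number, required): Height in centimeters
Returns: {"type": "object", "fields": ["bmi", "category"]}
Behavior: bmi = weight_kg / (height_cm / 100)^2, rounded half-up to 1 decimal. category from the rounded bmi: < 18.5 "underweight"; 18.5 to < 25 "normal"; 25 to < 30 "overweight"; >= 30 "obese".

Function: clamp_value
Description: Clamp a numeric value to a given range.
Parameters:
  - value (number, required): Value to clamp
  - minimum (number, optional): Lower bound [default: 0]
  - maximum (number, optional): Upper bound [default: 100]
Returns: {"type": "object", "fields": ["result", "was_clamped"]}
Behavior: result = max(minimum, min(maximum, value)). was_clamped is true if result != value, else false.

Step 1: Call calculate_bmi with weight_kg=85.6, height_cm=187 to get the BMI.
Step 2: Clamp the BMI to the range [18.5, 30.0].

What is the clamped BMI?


Step 1: calculate_bmi(weight_kg=85.6, height_cm=187)
  height_m = 187 / 100 = 1.87
  bmi = 85.6 / 1.87^2 = 85.6 / 3.4969 = 24.478824 -> 24.5
  18.5 <= 24.5 < 25 -> normal
  -> bmi = 24.5
Step 2: clamp_value(value=24.5, minimum=18.5, maximum=30.0)
  result = max(18.5, min(30.0, 24.5)) = max(18.5, 24.5) = 24.5
  was_clamped = (24.5 != 24.5) = false
  -> result = 24.5
24.5


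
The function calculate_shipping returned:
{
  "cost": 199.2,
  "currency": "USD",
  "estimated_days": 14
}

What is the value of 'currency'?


USD


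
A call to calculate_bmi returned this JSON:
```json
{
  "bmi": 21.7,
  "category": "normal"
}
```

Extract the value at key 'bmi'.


21.7


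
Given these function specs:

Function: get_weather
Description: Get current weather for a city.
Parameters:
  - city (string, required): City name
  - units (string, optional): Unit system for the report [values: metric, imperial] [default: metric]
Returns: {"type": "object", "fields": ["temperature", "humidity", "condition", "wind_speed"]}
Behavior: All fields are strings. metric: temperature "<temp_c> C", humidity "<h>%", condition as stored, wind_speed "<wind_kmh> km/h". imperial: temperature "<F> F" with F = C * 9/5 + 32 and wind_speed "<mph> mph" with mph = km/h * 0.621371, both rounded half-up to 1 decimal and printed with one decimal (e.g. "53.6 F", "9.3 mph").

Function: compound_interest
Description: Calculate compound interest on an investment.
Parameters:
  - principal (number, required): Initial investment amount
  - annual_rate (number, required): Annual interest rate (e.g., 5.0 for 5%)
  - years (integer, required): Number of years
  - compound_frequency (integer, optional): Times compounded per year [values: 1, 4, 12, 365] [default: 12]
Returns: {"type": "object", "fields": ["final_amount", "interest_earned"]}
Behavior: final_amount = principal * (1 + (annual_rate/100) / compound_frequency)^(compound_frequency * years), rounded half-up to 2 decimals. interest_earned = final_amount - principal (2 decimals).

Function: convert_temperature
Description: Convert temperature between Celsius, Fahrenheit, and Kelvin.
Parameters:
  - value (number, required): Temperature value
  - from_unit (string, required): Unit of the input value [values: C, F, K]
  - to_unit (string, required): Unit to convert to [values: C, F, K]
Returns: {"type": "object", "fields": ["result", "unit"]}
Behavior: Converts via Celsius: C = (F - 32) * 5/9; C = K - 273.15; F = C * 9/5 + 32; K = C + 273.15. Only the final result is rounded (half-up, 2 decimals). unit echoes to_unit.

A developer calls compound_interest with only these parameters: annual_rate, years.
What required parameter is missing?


Required parameters: principal, annual_rate, years
Provided: annual_rate, years
Missing: principal
principal


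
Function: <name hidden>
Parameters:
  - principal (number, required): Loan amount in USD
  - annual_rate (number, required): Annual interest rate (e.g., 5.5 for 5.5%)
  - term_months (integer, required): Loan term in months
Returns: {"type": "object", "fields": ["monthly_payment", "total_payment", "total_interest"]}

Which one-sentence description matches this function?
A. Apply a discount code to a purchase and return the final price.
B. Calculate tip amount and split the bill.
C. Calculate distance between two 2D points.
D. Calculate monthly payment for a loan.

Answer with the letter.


Parameters principal, annual_rate, term_months and return ["monthly_payment", "total_payment", "total_interest"] fit: Calculate monthly payment for a loan.
D


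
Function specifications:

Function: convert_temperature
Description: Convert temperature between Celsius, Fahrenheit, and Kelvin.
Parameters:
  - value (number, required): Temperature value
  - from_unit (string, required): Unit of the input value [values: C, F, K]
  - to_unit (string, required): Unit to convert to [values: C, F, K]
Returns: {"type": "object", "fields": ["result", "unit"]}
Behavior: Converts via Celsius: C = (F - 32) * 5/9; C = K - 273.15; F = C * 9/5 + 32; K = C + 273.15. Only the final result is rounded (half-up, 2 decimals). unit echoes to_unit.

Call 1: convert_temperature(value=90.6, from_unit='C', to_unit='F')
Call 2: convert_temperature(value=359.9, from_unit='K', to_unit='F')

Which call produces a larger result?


Call 1:
  Input already in C: 90.6
  To F: 90.6 * 9/5 + 32 = 195.08
  Round to 2 decimals: 195.08
  -> 195.08 F
Call 2:
  To C: 359.9 - 273.15 = 86.75
  To F: 86.75 * 9/5 + 32 = 188.15
  Round to 2 decimals: 188.15
  -> 188.15 F
Call 1 (195.08 F)


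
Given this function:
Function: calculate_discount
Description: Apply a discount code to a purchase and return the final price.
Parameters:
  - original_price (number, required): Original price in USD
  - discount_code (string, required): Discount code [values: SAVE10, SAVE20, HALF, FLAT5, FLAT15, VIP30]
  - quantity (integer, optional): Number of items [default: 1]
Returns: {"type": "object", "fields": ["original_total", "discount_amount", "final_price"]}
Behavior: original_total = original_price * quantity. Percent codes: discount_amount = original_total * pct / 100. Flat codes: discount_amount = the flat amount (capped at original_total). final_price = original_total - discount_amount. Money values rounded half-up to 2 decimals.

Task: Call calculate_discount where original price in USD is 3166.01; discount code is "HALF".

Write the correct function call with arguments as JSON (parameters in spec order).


Mapping each described value to its parameter name:
  'Original price in USD' -> original_price = 3166.01
  'Discount code' -> discount_code = "HALF"
calculate_discount({"original_price": 3166.01, "discount_code": "HALF"})


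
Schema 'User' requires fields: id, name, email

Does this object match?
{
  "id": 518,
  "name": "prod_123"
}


Checking required fields...
Missing: email
Invalid - missing required field 'email'


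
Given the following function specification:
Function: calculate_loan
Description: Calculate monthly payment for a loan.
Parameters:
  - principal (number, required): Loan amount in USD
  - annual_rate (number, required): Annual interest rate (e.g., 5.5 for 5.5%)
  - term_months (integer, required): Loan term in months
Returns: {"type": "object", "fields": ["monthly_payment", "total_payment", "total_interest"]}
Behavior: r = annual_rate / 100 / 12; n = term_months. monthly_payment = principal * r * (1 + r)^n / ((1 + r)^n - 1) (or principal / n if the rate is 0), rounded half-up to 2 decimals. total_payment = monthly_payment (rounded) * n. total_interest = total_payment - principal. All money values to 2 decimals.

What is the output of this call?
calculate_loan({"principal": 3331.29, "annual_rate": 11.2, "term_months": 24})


r = 11.2 / 100 / 12 = 0.009333333333 (keep full precision)
(1 + r)^24 = 1.24977199
monthly_payment = 3331.29 * 0.009333333333 * 1.24977199 / (1.24977199 - 1) = 155.573733 -> 155.57
total_payment = 155.57 * 24 = 3733.68
total_interest = 3733.68 - 3331.29 = 402.39
Output:
{"monthly_payment": 155.57, "total_payment": 3733.68, "total_interest": 402.39}


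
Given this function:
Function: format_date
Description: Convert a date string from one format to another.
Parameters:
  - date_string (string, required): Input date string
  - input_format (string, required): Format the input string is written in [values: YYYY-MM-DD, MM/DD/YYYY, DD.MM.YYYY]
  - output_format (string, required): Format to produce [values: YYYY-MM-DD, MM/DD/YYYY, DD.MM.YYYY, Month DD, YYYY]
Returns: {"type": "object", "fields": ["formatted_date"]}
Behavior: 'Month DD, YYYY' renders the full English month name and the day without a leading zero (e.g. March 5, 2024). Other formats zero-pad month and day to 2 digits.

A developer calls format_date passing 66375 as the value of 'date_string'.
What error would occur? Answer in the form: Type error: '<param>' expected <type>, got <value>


Spec: 'date_string' is declared as string; 66375 is an integer.
Type error: 'date_string' expected string, got 66375


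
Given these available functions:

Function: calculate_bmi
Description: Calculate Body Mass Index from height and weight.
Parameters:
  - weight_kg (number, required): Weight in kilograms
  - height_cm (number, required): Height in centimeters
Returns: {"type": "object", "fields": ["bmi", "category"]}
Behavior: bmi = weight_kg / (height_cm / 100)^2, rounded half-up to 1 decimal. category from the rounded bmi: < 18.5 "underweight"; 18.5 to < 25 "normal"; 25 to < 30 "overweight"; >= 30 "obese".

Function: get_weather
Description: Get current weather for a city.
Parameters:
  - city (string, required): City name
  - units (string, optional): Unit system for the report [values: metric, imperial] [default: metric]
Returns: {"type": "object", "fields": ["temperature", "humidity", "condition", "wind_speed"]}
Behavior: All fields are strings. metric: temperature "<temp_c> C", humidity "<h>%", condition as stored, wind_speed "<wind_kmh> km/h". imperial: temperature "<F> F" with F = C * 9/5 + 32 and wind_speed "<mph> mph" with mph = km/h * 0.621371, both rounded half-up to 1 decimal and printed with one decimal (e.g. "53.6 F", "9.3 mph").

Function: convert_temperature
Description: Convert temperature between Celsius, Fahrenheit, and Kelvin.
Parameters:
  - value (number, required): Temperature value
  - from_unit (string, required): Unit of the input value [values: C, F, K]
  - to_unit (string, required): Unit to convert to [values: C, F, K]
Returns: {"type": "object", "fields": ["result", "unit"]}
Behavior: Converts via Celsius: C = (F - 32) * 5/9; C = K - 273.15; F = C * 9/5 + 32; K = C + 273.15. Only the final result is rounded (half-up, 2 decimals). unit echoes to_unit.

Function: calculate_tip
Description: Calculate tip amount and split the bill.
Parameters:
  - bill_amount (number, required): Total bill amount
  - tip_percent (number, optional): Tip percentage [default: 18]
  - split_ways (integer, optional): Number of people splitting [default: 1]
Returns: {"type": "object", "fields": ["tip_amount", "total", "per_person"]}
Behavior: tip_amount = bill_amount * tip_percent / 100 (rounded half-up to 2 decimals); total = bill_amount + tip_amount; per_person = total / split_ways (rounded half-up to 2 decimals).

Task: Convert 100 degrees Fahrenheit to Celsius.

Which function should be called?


The task needs a function whose description is: Convert temperature between Celsius, Fahrenheit, and Kelvin.
convert_temperature


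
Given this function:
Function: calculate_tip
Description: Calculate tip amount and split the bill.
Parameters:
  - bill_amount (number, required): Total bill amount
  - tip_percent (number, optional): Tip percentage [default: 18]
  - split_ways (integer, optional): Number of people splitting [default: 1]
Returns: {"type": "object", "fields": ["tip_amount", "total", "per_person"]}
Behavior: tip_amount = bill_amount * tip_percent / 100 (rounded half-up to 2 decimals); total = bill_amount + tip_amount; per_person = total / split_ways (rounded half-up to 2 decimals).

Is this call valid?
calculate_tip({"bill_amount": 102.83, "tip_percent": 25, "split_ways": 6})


Checking all required parameters present and types match... All valid.
Valid


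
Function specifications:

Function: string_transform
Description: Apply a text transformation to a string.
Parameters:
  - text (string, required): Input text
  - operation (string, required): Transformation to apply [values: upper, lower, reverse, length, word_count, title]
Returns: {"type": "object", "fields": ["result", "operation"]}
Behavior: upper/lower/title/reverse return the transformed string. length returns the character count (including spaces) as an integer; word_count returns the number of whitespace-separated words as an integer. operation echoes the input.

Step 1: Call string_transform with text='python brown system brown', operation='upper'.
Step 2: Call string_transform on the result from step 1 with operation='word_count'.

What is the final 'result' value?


Step 1: string_transform(text='python brown system brown', operation='upper')
  -> result = 'PYTHON BROWN SYSTEM BROWN'
Step 2: string_transform(text='PYTHON BROWN SYSTEM BROWN', operation='word_count')
  words: PYTHON, BROWN, SYSTEM, BROWN -> 4
  -> result = 4
4


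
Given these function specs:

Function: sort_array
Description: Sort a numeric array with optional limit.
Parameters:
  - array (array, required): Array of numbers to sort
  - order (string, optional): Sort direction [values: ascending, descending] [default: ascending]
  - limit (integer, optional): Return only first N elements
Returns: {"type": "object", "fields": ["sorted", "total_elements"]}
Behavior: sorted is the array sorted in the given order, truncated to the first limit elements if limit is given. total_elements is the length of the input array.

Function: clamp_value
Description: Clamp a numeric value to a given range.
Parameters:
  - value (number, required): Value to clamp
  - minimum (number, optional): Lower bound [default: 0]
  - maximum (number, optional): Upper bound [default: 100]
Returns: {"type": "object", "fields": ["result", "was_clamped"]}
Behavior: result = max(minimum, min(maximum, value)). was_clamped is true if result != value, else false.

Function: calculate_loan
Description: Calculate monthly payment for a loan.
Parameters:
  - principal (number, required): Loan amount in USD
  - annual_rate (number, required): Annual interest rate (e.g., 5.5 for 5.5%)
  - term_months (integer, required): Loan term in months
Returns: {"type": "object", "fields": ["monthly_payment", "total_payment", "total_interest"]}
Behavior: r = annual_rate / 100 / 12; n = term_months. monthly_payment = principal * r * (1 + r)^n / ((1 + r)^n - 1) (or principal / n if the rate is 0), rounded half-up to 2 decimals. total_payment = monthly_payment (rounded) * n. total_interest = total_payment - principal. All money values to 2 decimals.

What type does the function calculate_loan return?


The calculate_loan spec declares Returns: {"type": "object", "fields": ["monthly_payment", "total_payment", "total_interest"]}
Type:
object


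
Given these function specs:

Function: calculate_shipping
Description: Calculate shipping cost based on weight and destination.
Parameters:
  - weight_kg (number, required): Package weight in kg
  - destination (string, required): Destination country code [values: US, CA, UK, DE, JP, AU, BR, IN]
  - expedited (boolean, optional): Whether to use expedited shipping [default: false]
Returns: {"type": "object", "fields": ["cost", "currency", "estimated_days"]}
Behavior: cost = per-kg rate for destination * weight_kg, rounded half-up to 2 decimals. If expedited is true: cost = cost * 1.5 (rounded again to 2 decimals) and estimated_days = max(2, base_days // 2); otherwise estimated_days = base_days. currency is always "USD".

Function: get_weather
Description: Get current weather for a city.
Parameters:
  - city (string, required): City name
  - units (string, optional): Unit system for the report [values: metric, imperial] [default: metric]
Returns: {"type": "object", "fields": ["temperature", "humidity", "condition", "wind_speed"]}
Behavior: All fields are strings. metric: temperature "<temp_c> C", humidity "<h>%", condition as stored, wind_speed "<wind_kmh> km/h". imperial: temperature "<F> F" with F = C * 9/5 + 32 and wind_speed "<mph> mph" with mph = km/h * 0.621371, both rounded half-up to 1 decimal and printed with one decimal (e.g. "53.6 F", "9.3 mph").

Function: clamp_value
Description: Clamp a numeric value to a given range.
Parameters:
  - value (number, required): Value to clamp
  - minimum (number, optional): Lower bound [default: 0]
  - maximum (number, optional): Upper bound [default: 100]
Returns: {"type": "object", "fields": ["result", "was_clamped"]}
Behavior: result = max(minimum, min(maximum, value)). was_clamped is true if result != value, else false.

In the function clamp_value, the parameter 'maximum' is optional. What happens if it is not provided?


The clamp_value spec declares:
  - maximum (number, optional): Upper bound [default: 100]
It defaults to 100


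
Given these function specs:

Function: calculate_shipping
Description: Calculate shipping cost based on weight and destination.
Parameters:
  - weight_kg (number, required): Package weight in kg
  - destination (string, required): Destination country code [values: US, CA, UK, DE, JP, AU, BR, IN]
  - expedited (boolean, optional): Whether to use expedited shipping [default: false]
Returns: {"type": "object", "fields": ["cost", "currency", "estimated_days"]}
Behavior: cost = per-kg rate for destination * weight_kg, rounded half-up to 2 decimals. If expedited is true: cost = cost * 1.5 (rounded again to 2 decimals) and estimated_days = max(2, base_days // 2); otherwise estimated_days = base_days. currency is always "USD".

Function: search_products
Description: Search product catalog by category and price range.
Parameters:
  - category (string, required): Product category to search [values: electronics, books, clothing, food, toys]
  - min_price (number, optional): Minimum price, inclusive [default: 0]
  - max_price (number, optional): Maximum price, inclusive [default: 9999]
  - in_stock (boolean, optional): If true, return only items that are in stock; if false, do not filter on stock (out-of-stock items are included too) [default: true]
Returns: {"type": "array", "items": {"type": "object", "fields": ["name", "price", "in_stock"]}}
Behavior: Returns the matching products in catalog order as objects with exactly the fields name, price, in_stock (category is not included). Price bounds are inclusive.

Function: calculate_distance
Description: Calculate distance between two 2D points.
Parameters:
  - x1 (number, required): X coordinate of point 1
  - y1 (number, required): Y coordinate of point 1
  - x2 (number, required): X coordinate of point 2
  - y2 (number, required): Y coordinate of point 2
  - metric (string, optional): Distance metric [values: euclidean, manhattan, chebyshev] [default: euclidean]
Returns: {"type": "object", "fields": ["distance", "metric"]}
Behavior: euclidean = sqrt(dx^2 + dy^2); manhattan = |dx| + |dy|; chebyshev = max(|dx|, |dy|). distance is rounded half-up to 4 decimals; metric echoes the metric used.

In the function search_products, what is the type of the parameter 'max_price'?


The search_products spec declares:
  - max_price (number, optional): Maximum price, inclusive [default: 9999]
Type:
number


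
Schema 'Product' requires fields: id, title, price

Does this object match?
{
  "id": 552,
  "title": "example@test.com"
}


Checking required fields...
Missing: price
Invalid - missing required field 'price'


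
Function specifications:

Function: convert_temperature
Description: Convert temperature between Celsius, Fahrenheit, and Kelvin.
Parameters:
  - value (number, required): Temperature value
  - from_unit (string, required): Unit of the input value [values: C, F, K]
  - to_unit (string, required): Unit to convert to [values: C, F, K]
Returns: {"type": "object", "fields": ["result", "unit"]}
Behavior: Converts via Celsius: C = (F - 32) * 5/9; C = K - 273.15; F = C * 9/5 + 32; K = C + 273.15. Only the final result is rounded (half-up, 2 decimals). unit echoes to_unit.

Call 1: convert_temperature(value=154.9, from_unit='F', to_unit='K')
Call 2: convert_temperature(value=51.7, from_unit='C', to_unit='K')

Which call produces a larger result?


Call 1:
  To C: (154.9 - 32) * 5/9 = 68.277778
  To K: 68.277778 + 273.15 = 341.427778
  Round to 2 decimals: 341.43
  -> 341.43 K
Call 2:
  Input already in C: 51.7
  To K: 51.7 + 273.15 = 324.85
  Round to 2 decimals: 324.85
  -> 324.85 K
Call 1 (341.43 K)


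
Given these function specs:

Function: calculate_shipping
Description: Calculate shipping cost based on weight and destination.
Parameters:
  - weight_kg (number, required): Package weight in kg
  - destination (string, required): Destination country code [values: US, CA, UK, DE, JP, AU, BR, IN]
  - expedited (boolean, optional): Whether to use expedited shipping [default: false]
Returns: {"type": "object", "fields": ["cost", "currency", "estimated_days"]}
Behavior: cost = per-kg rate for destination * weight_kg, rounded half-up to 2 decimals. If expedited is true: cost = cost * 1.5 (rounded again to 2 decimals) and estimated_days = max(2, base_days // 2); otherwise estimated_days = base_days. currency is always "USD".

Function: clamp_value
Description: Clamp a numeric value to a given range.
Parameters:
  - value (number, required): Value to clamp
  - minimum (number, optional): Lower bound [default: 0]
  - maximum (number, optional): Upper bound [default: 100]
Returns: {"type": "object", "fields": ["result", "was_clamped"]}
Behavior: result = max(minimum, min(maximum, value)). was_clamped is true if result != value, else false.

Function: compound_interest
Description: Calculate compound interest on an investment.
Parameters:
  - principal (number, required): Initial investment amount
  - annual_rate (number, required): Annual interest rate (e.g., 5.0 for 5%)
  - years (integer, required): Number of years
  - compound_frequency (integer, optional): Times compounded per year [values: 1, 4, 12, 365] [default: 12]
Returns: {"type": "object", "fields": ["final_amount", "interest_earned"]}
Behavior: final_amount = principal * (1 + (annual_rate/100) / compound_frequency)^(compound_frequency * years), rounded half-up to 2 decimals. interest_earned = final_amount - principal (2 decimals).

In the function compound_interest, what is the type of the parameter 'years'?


The compound_interest spec declares:
  - years (integer, required): Number of years
Type:
integer


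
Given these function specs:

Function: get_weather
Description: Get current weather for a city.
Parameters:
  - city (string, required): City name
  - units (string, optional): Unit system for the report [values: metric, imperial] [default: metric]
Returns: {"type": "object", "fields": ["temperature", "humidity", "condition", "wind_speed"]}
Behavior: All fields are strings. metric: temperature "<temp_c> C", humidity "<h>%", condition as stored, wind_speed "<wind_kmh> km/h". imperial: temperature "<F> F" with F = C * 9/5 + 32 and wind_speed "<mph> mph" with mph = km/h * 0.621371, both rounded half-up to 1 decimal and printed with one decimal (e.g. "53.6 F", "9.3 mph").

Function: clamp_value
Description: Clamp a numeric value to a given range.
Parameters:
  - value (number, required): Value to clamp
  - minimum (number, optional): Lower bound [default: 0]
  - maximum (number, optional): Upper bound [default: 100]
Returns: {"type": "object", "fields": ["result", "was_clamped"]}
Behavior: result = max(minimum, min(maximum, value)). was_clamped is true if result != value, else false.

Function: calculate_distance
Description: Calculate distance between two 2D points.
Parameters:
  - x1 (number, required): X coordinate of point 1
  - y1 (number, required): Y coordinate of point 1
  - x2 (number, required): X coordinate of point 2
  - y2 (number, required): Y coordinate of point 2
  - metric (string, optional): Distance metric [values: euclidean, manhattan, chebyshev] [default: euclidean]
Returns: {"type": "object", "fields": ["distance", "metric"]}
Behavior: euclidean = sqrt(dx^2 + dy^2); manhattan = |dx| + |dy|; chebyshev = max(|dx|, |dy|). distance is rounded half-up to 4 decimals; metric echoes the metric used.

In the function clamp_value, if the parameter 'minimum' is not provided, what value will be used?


The clamp_value spec declares:
  - minimum (number, optional): Lower bound [default: 0]
Default:
0


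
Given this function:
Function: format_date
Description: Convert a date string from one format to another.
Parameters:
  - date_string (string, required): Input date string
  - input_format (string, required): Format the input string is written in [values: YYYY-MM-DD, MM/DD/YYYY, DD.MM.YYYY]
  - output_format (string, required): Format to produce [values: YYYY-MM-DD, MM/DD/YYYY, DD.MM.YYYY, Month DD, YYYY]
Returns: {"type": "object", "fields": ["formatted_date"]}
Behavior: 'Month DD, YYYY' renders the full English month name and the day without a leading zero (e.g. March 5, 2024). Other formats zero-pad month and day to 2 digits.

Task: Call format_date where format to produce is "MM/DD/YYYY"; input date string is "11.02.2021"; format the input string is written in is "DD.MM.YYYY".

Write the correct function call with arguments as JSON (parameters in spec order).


Mapping each described value to its parameter name:
  'Format to produce' -> output_format = "MM/DD/YYYY"
  'Input date string' -> date_string = "11.02.2021"
  'Format the input string is written in' -> input_format = "DD.MM.YYYY"
format_date({"date_string": "11.02.2021", "input_format": "DD.MM.YYYY", "output_format": "MM/DD/YYYY"})


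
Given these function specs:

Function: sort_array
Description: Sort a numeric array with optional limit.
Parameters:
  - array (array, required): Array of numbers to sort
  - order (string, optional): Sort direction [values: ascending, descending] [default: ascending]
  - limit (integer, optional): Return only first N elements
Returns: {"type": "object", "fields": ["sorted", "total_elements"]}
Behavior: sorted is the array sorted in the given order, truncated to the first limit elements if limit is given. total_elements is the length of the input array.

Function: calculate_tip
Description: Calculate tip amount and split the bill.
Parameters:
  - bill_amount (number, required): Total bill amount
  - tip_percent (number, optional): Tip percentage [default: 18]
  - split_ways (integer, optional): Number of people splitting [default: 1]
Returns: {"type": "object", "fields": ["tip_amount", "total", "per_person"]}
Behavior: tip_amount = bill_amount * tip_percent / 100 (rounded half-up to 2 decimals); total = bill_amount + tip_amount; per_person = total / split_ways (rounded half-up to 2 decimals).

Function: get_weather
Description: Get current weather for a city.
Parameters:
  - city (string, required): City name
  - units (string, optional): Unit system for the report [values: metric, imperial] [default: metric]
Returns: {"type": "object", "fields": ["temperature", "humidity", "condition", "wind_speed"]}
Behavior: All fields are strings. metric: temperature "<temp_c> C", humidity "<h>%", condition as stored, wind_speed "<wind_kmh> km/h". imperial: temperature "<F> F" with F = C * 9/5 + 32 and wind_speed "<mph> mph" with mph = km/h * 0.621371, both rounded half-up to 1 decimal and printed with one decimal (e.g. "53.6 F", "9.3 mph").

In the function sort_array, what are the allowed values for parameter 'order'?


The sort_array spec declares:
  - order (string, optional): Sort direction [values: ascending, descending] [default: ascending]
Allowed values:
ascending, descending


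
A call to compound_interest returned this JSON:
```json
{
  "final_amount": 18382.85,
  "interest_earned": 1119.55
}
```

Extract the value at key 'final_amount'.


18382.85


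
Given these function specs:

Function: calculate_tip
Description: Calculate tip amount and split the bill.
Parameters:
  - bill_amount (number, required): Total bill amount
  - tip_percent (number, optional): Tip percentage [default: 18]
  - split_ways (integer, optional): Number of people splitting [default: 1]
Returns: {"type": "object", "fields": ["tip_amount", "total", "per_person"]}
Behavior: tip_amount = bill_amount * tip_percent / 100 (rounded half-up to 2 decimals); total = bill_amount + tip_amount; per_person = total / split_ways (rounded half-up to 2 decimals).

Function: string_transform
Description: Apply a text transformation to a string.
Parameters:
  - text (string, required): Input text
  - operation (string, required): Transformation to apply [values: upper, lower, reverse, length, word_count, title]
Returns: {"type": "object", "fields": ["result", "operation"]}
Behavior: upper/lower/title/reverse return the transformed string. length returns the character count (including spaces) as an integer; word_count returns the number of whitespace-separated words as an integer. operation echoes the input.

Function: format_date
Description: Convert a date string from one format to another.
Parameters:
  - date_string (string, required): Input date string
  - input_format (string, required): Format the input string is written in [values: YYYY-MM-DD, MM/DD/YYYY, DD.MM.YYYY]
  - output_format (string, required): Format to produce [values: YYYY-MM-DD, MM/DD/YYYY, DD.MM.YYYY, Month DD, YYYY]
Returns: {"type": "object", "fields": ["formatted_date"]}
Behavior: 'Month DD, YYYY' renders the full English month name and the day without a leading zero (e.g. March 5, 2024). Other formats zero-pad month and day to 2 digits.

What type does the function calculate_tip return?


The calculate_tip spec declares Returns: {"type": "object", "fields": ["tip_amount", "total", "per_person"]}
Type:
object
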